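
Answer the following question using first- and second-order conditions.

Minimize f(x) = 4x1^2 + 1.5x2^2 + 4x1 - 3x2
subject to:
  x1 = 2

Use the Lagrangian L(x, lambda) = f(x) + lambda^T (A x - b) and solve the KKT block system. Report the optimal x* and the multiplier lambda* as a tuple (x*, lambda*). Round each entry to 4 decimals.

Form the Lagrangian:
  L(x, lambda) = (1/2) x^T Q x + c^T x + lambda^T (A x - b)
Stationarity (grad_x L = 0): Q x + c + A^T lambda = 0.
Primal feasibility: A x = b.

This gives the KKT block system:
  [ Q   A^T ] [ x     ]   [-c ]
  [ A    0  ] [ lambda ] = [ b ]

Solving the linear system:
  x*      = (2, 1)
  lambda* = (-20)
  f(x*)   = 22.5

x* = (2, 1), lambda* = (-20)


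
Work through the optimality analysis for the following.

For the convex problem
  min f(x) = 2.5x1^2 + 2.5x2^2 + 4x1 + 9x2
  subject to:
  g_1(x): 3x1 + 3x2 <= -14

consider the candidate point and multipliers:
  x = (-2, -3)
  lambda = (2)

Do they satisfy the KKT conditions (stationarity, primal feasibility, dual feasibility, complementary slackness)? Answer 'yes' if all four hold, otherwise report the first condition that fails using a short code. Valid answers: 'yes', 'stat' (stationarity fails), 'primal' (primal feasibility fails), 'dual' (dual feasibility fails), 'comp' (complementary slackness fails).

Gradient of f: grad f(x) = Q x + c = (-6, -6)
Constraint values g_i(x) = a_i^T x - b_i:
  g_1((-2, -3)) = -1
Stationarity residual: grad f(x) + sum_i lambda_i a_i = (0, 0)
  -> stationarity OK
Primal feasibility (all g_i <= 0): OK
Dual feasibility (all lambda_i >= 0): OK
Complementary slackness (lambda_i * g_i(x) = 0 for all i): FAILS

Verdict: the first failing condition is complementary_slackness -> comp.

comp


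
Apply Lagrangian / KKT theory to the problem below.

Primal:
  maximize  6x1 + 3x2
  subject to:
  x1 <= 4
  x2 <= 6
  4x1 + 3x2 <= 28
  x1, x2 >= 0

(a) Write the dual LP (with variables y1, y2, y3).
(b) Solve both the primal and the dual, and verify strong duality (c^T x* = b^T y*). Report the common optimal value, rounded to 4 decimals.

The standard primal-dual pair for 'max c^T x s.t. A x <= b, x >= 0' is:
  Dual:  min b^T y  s.t.  A^T y >= c,  y >= 0.

So the dual LP is:
  minimize  4y1 + 6y2 + 28y3
  subject to:
    y1 + 4y3 >= 6
    y2 + 3y3 >= 3
    y1, y2, y3 >= 0

Solving the primal: x* = (4, 4).
  primal value c^T x* = 36.
Solving the dual: y* = (2, 0, 1).
  dual value b^T y* = 36.
Strong duality: c^T x* = b^T y*. Confirmed.

36


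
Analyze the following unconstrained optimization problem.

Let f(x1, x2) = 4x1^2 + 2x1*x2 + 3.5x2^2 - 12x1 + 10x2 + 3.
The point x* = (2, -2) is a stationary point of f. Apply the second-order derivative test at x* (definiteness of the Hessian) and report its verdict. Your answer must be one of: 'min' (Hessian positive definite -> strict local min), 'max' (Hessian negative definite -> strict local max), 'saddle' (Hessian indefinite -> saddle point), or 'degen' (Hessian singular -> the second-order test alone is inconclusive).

Compute the Hessian H = grad^2 f:
  H = [[8, 2], [2, 7]]
Verify stationarity: grad f(x*) = H x* + g = (0, 0).
Eigenvalues of H: 5.4384, 9.5616.
Both eigenvalues > 0, so H is positive definite -> x* is a strict local min.

min


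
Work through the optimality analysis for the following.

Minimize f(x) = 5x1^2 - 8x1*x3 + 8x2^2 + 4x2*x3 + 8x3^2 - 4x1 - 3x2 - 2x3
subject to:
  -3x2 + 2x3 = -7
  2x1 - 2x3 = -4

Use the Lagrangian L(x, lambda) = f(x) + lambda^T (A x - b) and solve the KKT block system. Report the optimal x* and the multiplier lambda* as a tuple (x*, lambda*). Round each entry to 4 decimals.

Form the Lagrangian:
  L(x, lambda) = (1/2) x^T Q x + c^T x + lambda^T (A x - b)
Stationarity (grad_x L = 0): Q x + c + A^T lambda = 0.
Primal feasibility: A x = b.

This gives the KKT block system:
  [ Q   A^T ] [ x     ]   [-c ]
  [ A    0  ] [ lambda ] = [ b ]

Solving the linear system:
  x*      = (-2.9901, 1.6733, -0.9901)
  lambda* = (6.604, 12.9901)
  f(x*)   = 53.5545

x* = (-2.9901, 1.6733, -0.9901), lambda* = (6.604, 12.9901)


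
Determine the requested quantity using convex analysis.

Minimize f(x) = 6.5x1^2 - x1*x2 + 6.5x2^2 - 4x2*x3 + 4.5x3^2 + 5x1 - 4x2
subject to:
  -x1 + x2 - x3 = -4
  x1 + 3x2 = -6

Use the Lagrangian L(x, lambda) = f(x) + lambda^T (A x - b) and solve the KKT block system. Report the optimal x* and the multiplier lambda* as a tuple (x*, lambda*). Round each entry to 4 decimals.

Form the Lagrangian:
  L(x, lambda) = (1/2) x^T Q x + c^T x + lambda^T (A x - b)
Stationarity (grad_x L = 0): Q x + c + A^T lambda = 0.
Primal feasibility: A x = b.

This gives the KKT block system:
  [ Q   A^T ] [ x     ]   [-c ]
  [ A    0  ] [ lambda ] = [ b ]

Solving the linear system:
  x*      = (0.5444, -2.1815, 1.2742)
  lambda* = (20.1935, 5.9355)
  f(x*)   = 63.9173

x* = (0.5444, -2.1815, 1.2742), lambda* = (20.1935, 5.9355)


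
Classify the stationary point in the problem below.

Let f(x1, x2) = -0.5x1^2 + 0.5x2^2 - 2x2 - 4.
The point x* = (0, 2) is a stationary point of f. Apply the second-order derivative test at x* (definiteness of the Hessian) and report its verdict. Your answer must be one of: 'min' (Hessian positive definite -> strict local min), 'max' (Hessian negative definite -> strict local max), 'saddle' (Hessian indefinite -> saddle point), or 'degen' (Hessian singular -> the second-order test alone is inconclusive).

Compute the Hessian H = grad^2 f:
  H = [[-1, 0], [0, 1]]
Verify stationarity: grad f(x*) = H x* + g = (0, 0).
Eigenvalues of H: -1, 1.
Eigenvalues have mixed signs, so H is indefinite -> x* is a saddle point.

saddle


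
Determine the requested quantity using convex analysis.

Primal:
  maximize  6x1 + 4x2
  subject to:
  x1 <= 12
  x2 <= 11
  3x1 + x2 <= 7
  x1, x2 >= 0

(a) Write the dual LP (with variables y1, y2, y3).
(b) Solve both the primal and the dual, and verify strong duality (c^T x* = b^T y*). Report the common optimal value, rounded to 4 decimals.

The standard primal-dual pair for 'max c^T x s.t. A x <= b, x >= 0' is:
  Dual:  min b^T y  s.t.  A^T y >= c,  y >= 0.

So the dual LP is:
  minimize  12y1 + 11y2 + 7y3
  subject to:
    y1 + 3y3 >= 6
    y2 + y3 >= 4
    y1, y2, y3 >= 0

Solving the primal: x* = (0, 7).
  primal value c^T x* = 28.
Solving the dual: y* = (0, 0, 4).
  dual value b^T y* = 28.
Strong duality: c^T x* = b^T y*. Confirmed.

28


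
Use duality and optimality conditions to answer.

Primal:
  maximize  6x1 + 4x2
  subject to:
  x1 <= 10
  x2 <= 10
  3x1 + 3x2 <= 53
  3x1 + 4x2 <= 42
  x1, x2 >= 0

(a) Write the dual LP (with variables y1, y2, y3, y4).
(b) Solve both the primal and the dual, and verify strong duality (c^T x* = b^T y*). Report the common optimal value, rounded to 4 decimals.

The standard primal-dual pair for 'max c^T x s.t. A x <= b, x >= 0' is:
  Dual:  min b^T y  s.t.  A^T y >= c,  y >= 0.

So the dual LP is:
  minimize  10y1 + 10y2 + 53y3 + 42y4
  subject to:
    y1 + 3y3 + 3y4 >= 6
    y2 + 3y3 + 4y4 >= 4
    y1, y2, y3, y4 >= 0

Solving the primal: x* = (10, 3).
  primal value c^T x* = 72.
Solving the dual: y* = (3, 0, 0, 1).
  dual value b^T y* = 72.
Strong duality: c^T x* = b^T y*. Confirmed.

72


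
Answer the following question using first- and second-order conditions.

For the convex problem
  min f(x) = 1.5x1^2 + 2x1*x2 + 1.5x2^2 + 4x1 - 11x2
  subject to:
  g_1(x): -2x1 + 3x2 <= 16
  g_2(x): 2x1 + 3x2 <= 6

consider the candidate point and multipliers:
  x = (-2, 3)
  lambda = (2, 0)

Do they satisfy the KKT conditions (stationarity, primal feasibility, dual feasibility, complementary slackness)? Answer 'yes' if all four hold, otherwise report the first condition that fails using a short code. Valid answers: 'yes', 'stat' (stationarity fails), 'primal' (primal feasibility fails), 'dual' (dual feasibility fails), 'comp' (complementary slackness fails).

Gradient of f: grad f(x) = Q x + c = (4, -6)
Constraint values g_i(x) = a_i^T x - b_i:
  g_1((-2, 3)) = -3
  g_2((-2, 3)) = -1
Stationarity residual: grad f(x) + sum_i lambda_i a_i = (0, 0)
  -> stationarity OK
Primal feasibility (all g_i <= 0): OK
Dual feasibility (all lambda_i >= 0): OK
Complementary slackness (lambda_i * g_i(x) = 0 for all i): FAILS

Verdict: the first failing condition is complementary_slackness -> comp.

comp


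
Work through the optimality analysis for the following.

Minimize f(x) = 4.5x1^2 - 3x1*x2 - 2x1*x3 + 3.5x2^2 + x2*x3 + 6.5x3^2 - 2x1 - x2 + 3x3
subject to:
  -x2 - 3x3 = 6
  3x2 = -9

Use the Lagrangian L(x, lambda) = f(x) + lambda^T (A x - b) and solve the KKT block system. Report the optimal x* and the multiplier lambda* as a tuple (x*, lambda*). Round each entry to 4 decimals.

Form the Lagrangian:
  L(x, lambda) = (1/2) x^T Q x + c^T x + lambda^T (A x - b)
Stationarity (grad_x L = 0): Q x + c + A^T lambda = 0.
Primal feasibility: A x = b.

This gives the KKT block system:
  [ Q   A^T ] [ x     ]   [-c ]
  [ A    0  ] [ lambda ] = [ b ]

Solving the linear system:
  x*      = (-1, -3, -1)
  lambda* = (-3.6667, 5.4444)
  f(x*)   = 36.5

x* = (-1, -3, -1), lambda* = (-3.6667, 5.4444)


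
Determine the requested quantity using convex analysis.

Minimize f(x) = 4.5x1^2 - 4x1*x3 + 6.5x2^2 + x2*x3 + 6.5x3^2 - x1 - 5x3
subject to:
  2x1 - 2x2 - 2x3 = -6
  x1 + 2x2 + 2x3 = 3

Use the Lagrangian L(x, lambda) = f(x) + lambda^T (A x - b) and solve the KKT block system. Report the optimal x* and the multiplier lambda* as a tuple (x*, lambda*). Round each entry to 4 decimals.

Form the Lagrangian:
  L(x, lambda) = (1/2) x^T Q x + c^T x + lambda^T (A x - b)
Stationarity (grad_x L = 0): Q x + c + A^T lambda = 0.
Primal feasibility: A x = b.

This gives the KKT block system:
  [ Q   A^T ] [ x     ]   [-c ]
  [ A    0  ] [ lambda ] = [ b ]

Solving the linear system:
  x*      = (-1, 0.9583, 1.0417)
  lambda* = (6.9722, 0.2222)
  f(x*)   = 18.4792

x* = (-1, 0.9583, 1.0417), lambda* = (6.9722, 0.2222)


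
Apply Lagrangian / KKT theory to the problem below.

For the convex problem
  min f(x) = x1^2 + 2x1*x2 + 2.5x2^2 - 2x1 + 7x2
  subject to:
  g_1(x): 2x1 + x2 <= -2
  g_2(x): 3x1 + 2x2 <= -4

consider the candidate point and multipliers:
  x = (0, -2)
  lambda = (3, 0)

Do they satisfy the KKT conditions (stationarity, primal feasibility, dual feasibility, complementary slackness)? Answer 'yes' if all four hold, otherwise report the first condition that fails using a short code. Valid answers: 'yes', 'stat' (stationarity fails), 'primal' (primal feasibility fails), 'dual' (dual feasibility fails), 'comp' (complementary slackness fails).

Gradient of f: grad f(x) = Q x + c = (-6, -3)
Constraint values g_i(x) = a_i^T x - b_i:
  g_1((0, -2)) = 0
  g_2((0, -2)) = 0
Stationarity residual: grad f(x) + sum_i lambda_i a_i = (0, 0)
  -> stationarity OK
Primal feasibility (all g_i <= 0): OK
Dual feasibility (all lambda_i >= 0): OK
Complementary slackness (lambda_i * g_i(x) = 0 for all i): OK

Verdict: yes, KKT holds.

yes


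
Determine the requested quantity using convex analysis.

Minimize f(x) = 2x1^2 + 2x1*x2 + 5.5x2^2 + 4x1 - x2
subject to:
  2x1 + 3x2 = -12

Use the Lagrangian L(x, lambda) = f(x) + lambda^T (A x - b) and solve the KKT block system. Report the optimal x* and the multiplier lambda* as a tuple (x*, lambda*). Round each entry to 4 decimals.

Form the Lagrangian:
  L(x, lambda) = (1/2) x^T Q x + c^T x + lambda^T (A x - b)
Stationarity (grad_x L = 0): Q x + c + A^T lambda = 0.
Primal feasibility: A x = b.

This gives the KKT block system:
  [ Q   A^T ] [ x     ]   [-c ]
  [ A    0  ] [ lambda ] = [ b ]

Solving the linear system:
  x*      = (-4.1786, -1.2143)
  lambda* = (7.5714)
  f(x*)   = 37.6786

x* = (-4.1786, -1.2143), lambda* = (7.5714)


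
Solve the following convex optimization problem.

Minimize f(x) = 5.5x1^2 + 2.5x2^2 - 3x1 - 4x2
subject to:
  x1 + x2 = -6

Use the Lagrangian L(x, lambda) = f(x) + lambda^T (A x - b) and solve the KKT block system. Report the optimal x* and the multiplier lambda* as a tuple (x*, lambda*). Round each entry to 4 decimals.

Form the Lagrangian:
  L(x, lambda) = (1/2) x^T Q x + c^T x + lambda^T (A x - b)
Stationarity (grad_x L = 0): Q x + c + A^T lambda = 0.
Primal feasibility: A x = b.

This gives the KKT block system:
  [ Q   A^T ] [ x     ]   [-c ]
  [ A    0  ] [ lambda ] = [ b ]

Solving the linear system:
  x*      = (-1.9375, -4.0625)
  lambda* = (24.3125)
  f(x*)   = 83.9688

x* = (-1.9375, -4.0625), lambda* = (24.3125)


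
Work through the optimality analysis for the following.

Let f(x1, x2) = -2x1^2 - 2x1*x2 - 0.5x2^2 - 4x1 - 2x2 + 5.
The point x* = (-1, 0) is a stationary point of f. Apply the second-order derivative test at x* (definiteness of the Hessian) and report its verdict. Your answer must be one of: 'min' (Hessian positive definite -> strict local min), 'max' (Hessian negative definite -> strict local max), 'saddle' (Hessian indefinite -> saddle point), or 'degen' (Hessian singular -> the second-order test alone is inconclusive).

Compute the Hessian H = grad^2 f:
  H = [[-4, -2], [-2, -1]]
Verify stationarity: grad f(x*) = H x* + g = (0, 0).
Eigenvalues of H: -5, 0.
H has a zero eigenvalue (singular; negative semidefinite but not definite), so H is neither positive definite, negative definite, nor indefinite. The second-order test alone is inconclusive -> degen.
(Indeed, f is constant along the null direction of H through x*, so x* is not a strict local extremum.)

degen


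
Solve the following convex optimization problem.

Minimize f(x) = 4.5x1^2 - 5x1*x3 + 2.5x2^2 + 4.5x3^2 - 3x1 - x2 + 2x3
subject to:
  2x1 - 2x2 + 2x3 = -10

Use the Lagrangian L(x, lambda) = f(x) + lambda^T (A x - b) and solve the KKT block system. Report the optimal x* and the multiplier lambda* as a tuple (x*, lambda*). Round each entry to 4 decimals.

Form the Lagrangian:
  L(x, lambda) = (1/2) x^T Q x + c^T x + lambda^T (A x - b)
Stationarity (grad_x L = 0): Q x + c + A^T lambda = 0.
Primal feasibility: A x = b.

This gives the KKT block system:
  [ Q   A^T ] [ x     ]   [-c ]
  [ A    0  ] [ lambda ] = [ b ]

Solving the linear system:
  x*      = (-1.5, 1.6429, -1.8571)
  lambda* = (3.6071)
  f(x*)   = 17.6071

x* = (-1.5, 1.6429, -1.8571), lambda* = (3.6071)


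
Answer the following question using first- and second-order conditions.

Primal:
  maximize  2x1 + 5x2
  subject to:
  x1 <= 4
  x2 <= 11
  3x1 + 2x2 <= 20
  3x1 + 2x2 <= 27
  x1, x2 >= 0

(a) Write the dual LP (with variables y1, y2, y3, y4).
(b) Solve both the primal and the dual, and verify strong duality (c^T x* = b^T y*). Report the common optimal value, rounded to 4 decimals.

The standard primal-dual pair for 'max c^T x s.t. A x <= b, x >= 0' is:
  Dual:  min b^T y  s.t.  A^T y >= c,  y >= 0.

So the dual LP is:
  minimize  4y1 + 11y2 + 20y3 + 27y4
  subject to:
    y1 + 3y3 + 3y4 >= 2
    y2 + 2y3 + 2y4 >= 5
    y1, y2, y3, y4 >= 0

Solving the primal: x* = (0, 10).
  primal value c^T x* = 50.
Solving the dual: y* = (0, 0, 2.5, 0).
  dual value b^T y* = 50.
Strong duality: c^T x* = b^T y*. Confirmed.

50


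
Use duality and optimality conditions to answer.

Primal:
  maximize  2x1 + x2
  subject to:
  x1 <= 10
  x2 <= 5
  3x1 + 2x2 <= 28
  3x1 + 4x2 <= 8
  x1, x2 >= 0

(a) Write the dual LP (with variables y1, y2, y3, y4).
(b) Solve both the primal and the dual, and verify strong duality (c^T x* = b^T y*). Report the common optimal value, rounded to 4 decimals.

The standard primal-dual pair for 'max c^T x s.t. A x <= b, x >= 0' is:
  Dual:  min b^T y  s.t.  A^T y >= c,  y >= 0.

So the dual LP is:
  minimize  10y1 + 5y2 + 28y3 + 8y4
  subject to:
    y1 + 3y3 + 3y4 >= 2
    y2 + 2y3 + 4y4 >= 1
    y1, y2, y3, y4 >= 0

Solving the primal: x* = (2.6667, 0).
  primal value c^T x* = 5.3333.
Solving the dual: y* = (0, 0, 0, 0.6667).
  dual value b^T y* = 5.3333.
Strong duality: c^T x* = b^T y*. Confirmed.

5.3333


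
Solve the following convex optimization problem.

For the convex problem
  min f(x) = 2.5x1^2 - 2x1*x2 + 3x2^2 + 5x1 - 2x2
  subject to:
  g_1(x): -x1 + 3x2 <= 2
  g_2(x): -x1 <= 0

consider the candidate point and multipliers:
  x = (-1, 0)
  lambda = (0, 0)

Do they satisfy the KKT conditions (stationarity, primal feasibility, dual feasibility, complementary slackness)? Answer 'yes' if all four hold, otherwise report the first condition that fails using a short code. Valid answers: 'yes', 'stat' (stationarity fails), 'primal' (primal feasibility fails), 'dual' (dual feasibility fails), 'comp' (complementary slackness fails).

Gradient of f: grad f(x) = Q x + c = (0, 0)
Constraint values g_i(x) = a_i^T x - b_i:
  g_1((-1, 0)) = -1
  g_2((-1, 0)) = 1
Stationarity residual: grad f(x) + sum_i lambda_i a_i = (0, 0)
  -> stationarity OK
Primal feasibility (all g_i <= 0): FAILS
Dual feasibility (all lambda_i >= 0): OK
Complementary slackness (lambda_i * g_i(x) = 0 for all i): OK

Verdict: the first failing condition is primal_feasibility -> primal.

primal


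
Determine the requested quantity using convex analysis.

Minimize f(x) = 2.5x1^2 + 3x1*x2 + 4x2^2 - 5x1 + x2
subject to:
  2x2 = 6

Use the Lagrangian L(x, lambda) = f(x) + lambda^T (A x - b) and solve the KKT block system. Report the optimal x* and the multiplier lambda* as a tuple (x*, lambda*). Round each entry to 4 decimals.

Form the Lagrangian:
  L(x, lambda) = (1/2) x^T Q x + c^T x + lambda^T (A x - b)
Stationarity (grad_x L = 0): Q x + c + A^T lambda = 0.
Primal feasibility: A x = b.

This gives the KKT block system:
  [ Q   A^T ] [ x     ]   [-c ]
  [ A    0  ] [ lambda ] = [ b ]

Solving the linear system:
  x*      = (-0.8, 3)
  lambda* = (-11.3)
  f(x*)   = 37.4

x* = (-0.8, 3), lambda* = (-11.3)


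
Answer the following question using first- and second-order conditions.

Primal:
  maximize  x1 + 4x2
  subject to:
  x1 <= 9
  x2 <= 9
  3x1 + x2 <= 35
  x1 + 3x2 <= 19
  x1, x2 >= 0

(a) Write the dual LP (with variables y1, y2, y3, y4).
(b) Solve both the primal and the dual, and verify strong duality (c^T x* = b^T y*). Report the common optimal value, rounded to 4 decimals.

The standard primal-dual pair for 'max c^T x s.t. A x <= b, x >= 0' is:
  Dual:  min b^T y  s.t.  A^T y >= c,  y >= 0.

So the dual LP is:
  minimize  9y1 + 9y2 + 35y3 + 19y4
  subject to:
    y1 + 3y3 + y4 >= 1
    y2 + y3 + 3y4 >= 4
    y1, y2, y3, y4 >= 0

Solving the primal: x* = (0, 6.3333).
  primal value c^T x* = 25.3333.
Solving the dual: y* = (0, 0, 0, 1.3333).
  dual value b^T y* = 25.3333.
Strong duality: c^T x* = b^T y*. Confirmed.

25.3333


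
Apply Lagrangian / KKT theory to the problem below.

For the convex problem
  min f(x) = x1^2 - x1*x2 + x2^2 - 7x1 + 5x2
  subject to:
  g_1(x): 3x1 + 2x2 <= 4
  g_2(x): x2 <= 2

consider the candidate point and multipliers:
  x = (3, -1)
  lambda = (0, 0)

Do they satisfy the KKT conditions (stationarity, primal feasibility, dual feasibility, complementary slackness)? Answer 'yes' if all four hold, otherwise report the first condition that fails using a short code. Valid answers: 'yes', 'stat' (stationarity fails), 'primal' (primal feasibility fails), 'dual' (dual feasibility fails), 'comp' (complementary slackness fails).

Gradient of f: grad f(x) = Q x + c = (0, 0)
Constraint values g_i(x) = a_i^T x - b_i:
  g_1((3, -1)) = 3
  g_2((3, -1)) = -3
Stationarity residual: grad f(x) + sum_i lambda_i a_i = (0, 0)
  -> stationarity OK
Primal feasibility (all g_i <= 0): FAILS
Dual feasibility (all lambda_i >= 0): OK
Complementary slackness (lambda_i * g_i(x) = 0 for all i): OK

Verdict: the first failing condition is primal_feasibility -> primal.

primal


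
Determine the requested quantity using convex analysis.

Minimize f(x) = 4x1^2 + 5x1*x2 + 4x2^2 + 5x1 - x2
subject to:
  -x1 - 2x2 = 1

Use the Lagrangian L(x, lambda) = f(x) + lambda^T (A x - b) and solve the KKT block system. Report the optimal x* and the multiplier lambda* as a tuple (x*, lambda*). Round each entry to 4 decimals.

Form the Lagrangian:
  L(x, lambda) = (1/2) x^T Q x + c^T x + lambda^T (A x - b)
Stationarity (grad_x L = 0): Q x + c + A^T lambda = 0.
Primal feasibility: A x = b.

This gives the KKT block system:
  [ Q   A^T ] [ x     ]   [-c ]
  [ A    0  ] [ lambda ] = [ b ]

Solving the linear system:
  x*      = (-1, 0)
  lambda* = (-3)
  f(x*)   = -1

x* = (-1, 0), lambda* = (-3)


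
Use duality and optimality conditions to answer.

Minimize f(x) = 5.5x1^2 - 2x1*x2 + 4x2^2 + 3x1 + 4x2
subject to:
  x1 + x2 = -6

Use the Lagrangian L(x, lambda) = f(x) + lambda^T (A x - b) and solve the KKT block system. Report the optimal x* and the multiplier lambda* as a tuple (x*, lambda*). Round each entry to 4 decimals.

Form the Lagrangian:
  L(x, lambda) = (1/2) x^T Q x + c^T x + lambda^T (A x - b)
Stationarity (grad_x L = 0): Q x + c + A^T lambda = 0.
Primal feasibility: A x = b.

This gives the KKT block system:
  [ Q   A^T ] [ x     ]   [-c ]
  [ A    0  ] [ lambda ] = [ b ]

Solving the linear system:
  x*      = (-2.5652, -3.4348)
  lambda* = (18.3478)
  f(x*)   = 44.3261

x* = (-2.5652, -3.4348), lambda* = (18.3478)


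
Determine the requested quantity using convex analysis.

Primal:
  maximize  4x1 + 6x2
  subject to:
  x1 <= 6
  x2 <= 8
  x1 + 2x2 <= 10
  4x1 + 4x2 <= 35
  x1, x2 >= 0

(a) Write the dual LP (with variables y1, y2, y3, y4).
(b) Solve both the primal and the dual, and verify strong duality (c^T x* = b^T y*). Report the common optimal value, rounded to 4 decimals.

The standard primal-dual pair for 'max c^T x s.t. A x <= b, x >= 0' is:
  Dual:  min b^T y  s.t.  A^T y >= c,  y >= 0.

So the dual LP is:
  minimize  6y1 + 8y2 + 10y3 + 35y4
  subject to:
    y1 + y3 + 4y4 >= 4
    y2 + 2y3 + 4y4 >= 6
    y1, y2, y3, y4 >= 0

Solving the primal: x* = (6, 2).
  primal value c^T x* = 36.
Solving the dual: y* = (1, 0, 3, 0).
  dual value b^T y* = 36.
Strong duality: c^T x* = b^T y*. Confirmed.

36


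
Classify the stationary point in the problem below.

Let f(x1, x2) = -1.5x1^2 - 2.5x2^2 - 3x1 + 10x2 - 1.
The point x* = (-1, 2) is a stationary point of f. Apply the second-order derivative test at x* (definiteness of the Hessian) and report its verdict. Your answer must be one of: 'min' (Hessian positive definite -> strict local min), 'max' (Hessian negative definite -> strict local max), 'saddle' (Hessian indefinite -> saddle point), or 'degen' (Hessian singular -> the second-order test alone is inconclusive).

Compute the Hessian H = grad^2 f:
  H = [[-3, 0], [0, -5]]
Verify stationarity: grad f(x*) = H x* + g = (0, 0).
Eigenvalues of H: -5, -3.
Both eigenvalues < 0, so H is negative definite -> x* is a strict local max.

max


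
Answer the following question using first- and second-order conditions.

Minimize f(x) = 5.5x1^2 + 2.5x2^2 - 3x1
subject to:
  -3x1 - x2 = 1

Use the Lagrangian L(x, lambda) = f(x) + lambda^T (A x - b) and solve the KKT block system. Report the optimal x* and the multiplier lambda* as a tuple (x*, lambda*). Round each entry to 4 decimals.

Form the Lagrangian:
  L(x, lambda) = (1/2) x^T Q x + c^T x + lambda^T (A x - b)
Stationarity (grad_x L = 0): Q x + c + A^T lambda = 0.
Primal feasibility: A x = b.

This gives the KKT block system:
  [ Q   A^T ] [ x     ]   [-c ]
  [ A    0  ] [ lambda ] = [ b ]

Solving the linear system:
  x*      = (-0.2143, -0.3571)
  lambda* = (-1.7857)
  f(x*)   = 1.2143

x* = (-0.2143, -0.3571), lambda* = (-1.7857)


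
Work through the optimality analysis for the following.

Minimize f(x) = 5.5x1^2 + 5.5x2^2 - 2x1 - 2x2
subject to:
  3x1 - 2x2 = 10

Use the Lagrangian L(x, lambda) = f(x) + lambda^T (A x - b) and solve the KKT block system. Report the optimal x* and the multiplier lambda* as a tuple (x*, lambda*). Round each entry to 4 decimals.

Form the Lagrangian:
  L(x, lambda) = (1/2) x^T Q x + c^T x + lambda^T (A x - b)
Stationarity (grad_x L = 0): Q x + c + A^T lambda = 0.
Primal feasibility: A x = b.

This gives the KKT block system:
  [ Q   A^T ] [ x     ]   [-c ]
  [ A    0  ] [ lambda ] = [ b ]

Solving the linear system:
  x*      = (2.4476, -1.3287)
  lambda* = (-8.3077)
  f(x*)   = 40.4196

x* = (2.4476, -1.3287), lambda* = (-8.3077)


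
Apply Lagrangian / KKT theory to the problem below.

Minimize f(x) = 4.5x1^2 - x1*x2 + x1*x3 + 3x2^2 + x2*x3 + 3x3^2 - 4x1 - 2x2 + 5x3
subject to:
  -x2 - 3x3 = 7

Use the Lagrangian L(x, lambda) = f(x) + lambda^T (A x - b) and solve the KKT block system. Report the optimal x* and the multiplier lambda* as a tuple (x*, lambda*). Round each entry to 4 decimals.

Form the Lagrangian:
  L(x, lambda) = (1/2) x^T Q x + c^T x + lambda^T (A x - b)
Stationarity (grad_x L = 0): Q x + c + A^T lambda = 0.
Primal feasibility: A x = b.

This gives the KKT block system:
  [ Q   A^T ] [ x     ]   [-c ]
  [ A    0  ] [ lambda ] = [ b ]

Solving the linear system:
  x*      = (0.7617, 0.3915, -2.4638)
  lambda* = (-2.8766)
  f(x*)   = 1.9936

x* = (0.7617, 0.3915, -2.4638), lambda* = (-2.8766)


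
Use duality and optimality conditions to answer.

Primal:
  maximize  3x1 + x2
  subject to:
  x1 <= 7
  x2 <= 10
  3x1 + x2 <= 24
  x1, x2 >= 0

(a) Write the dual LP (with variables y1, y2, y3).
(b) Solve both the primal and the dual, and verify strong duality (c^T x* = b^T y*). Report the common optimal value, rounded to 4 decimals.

The standard primal-dual pair for 'max c^T x s.t. A x <= b, x >= 0' is:
  Dual:  min b^T y  s.t.  A^T y >= c,  y >= 0.

So the dual LP is:
  minimize  7y1 + 10y2 + 24y3
  subject to:
    y1 + 3y3 >= 3
    y2 + y3 >= 1
    y1, y2, y3 >= 0

Solving the primal: x* = (4.6667, 10).
  primal value c^T x* = 24.
Solving the dual: y* = (0, 0, 1).
  dual value b^T y* = 24.
Strong duality: c^T x* = b^T y*. Confirmed.

24


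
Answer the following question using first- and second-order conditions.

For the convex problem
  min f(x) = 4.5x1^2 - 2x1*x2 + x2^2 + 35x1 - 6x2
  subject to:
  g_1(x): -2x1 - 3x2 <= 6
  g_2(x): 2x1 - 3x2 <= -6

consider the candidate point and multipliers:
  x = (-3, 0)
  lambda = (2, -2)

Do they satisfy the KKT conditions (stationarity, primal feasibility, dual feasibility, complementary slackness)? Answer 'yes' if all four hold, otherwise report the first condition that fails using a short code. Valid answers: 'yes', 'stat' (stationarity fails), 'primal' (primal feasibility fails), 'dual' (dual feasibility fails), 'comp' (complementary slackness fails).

Gradient of f: grad f(x) = Q x + c = (8, 0)
Constraint values g_i(x) = a_i^T x - b_i:
  g_1((-3, 0)) = 0
  g_2((-3, 0)) = 0
Stationarity residual: grad f(x) + sum_i lambda_i a_i = (0, 0)
  -> stationarity OK
Primal feasibility (all g_i <= 0): OK
Dual feasibility (all lambda_i >= 0): FAILS
Complementary slackness (lambda_i * g_i(x) = 0 for all i): OK

Verdict: the first failing condition is dual_feasibility -> dual.

dual


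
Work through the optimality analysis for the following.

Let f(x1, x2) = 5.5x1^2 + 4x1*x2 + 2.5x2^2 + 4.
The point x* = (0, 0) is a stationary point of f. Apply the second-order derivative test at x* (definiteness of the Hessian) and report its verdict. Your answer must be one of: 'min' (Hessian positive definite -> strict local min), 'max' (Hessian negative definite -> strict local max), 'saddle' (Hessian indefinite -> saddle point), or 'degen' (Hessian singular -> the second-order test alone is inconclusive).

Compute the Hessian H = grad^2 f:
  H = [[11, 4], [4, 5]]
Verify stationarity: grad f(x*) = H x* + g = (0, 0).
Eigenvalues of H: 3, 13.
Both eigenvalues > 0, so H is positive definite -> x* is a strict local min.

min


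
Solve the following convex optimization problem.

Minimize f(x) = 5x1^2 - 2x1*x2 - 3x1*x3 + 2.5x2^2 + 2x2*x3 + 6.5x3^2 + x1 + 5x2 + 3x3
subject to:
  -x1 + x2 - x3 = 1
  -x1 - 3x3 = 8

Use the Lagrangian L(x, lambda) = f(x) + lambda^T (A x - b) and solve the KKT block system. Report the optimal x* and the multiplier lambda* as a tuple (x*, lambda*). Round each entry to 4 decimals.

Form the Lagrangian:
  L(x, lambda) = (1/2) x^T Q x + c^T x + lambda^T (A x - b)
Stationarity (grad_x L = 0): Q x + c + A^T lambda = 0.
Primal feasibility: A x = b.

This gives the KKT block system:
  [ Q   A^T ] [ x     ]   [-c ]
  [ A    0  ] [ lambda ] = [ b ]

Solving the linear system:
  x*      = (-1.5046, -2.6697, -2.1651)
  lambda* = (9.6697, -11.8807)
  f(x*)   = 32.0138

x* = (-1.5046, -2.6697, -2.1651), lambda* = (9.6697, -11.8807)


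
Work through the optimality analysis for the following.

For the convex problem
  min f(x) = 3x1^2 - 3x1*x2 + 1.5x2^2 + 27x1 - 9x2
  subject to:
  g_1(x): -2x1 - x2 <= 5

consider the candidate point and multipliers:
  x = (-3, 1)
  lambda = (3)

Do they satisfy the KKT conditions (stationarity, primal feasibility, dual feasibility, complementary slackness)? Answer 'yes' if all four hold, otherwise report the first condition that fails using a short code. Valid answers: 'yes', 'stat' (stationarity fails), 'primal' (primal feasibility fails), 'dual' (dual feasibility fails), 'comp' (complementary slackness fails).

Gradient of f: grad f(x) = Q x + c = (6, 3)
Constraint values g_i(x) = a_i^T x - b_i:
  g_1((-3, 1)) = 0
Stationarity residual: grad f(x) + sum_i lambda_i a_i = (0, 0)
  -> stationarity OK
Primal feasibility (all g_i <= 0): OK
Dual feasibility (all lambda_i >= 0): OK
Complementary slackness (lambda_i * g_i(x) = 0 for all i): OK

Verdict: yes, KKT holds.

yes


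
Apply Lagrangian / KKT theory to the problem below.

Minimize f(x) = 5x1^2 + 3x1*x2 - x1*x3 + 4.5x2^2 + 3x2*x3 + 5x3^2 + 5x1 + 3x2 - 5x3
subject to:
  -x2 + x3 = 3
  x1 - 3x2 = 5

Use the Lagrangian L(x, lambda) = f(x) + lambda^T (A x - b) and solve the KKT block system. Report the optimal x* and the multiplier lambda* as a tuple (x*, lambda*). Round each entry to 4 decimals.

Form the Lagrangian:
  L(x, lambda) = (1/2) x^T Q x + c^T x + lambda^T (A x - b)
Stationarity (grad_x L = 0): Q x + c + A^T lambda = 0.
Primal feasibility: A x = b.

This gives the KKT block system:
  [ Q   A^T ] [ x     ]   [-c ]
  [ A    0  ] [ lambda ] = [ b ]

Solving the linear system:
  x*      = (0.2047, -1.5984, 1.4016)
  lambda* = (-4.0157, -0.8504)
  f(x*)   = 2.7598

x* = (0.2047, -1.5984, 1.4016), lambda* = (-4.0157, -0.8504)


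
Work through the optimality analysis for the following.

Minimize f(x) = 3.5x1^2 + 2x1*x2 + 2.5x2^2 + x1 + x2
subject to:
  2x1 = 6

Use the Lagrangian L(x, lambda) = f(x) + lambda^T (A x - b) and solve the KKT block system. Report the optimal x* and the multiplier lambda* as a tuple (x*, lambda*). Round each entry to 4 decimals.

Form the Lagrangian:
  L(x, lambda) = (1/2) x^T Q x + c^T x + lambda^T (A x - b)
Stationarity (grad_x L = 0): Q x + c + A^T lambda = 0.
Primal feasibility: A x = b.

This gives the KKT block system:
  [ Q   A^T ] [ x     ]   [-c ]
  [ A    0  ] [ lambda ] = [ b ]

Solving the linear system:
  x*      = (3, -1.4)
  lambda* = (-9.6)
  f(x*)   = 29.6

x* = (3, -1.4), lambda* = (-9.6)


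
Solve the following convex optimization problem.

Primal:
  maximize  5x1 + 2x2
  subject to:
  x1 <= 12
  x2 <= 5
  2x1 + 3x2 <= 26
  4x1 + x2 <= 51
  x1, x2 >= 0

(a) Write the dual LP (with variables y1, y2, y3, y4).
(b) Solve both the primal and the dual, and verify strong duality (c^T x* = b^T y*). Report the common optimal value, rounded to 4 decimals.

The standard primal-dual pair for 'max c^T x s.t. A x <= b, x >= 0' is:
  Dual:  min b^T y  s.t.  A^T y >= c,  y >= 0.

So the dual LP is:
  minimize  12y1 + 5y2 + 26y3 + 51y4
  subject to:
    y1 + 2y3 + 4y4 >= 5
    y2 + 3y3 + y4 >= 2
    y1, y2, y3, y4 >= 0

Solving the primal: x* = (12, 0.6667).
  primal value c^T x* = 61.3333.
Solving the dual: y* = (3.6667, 0, 0.6667, 0).
  dual value b^T y* = 61.3333.
Strong duality: c^T x* = b^T y*. Confirmed.

61.3333


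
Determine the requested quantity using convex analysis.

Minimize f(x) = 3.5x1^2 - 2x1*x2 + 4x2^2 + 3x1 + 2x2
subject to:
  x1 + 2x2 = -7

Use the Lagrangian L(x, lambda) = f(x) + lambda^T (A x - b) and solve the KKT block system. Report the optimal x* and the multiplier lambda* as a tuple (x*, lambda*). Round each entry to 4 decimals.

Form the Lagrangian:
  L(x, lambda) = (1/2) x^T Q x + c^T x + lambda^T (A x - b)
Stationarity (grad_x L = 0): Q x + c + A^T lambda = 0.
Primal feasibility: A x = b.

This gives the KKT block system:
  [ Q   A^T ] [ x     ]   [-c ]
  [ A    0  ] [ lambda ] = [ b ]

Solving the linear system:
  x*      = (-2.0909, -2.4545)
  lambda* = (6.7273)
  f(x*)   = 17.9545

x* = (-2.0909, -2.4545), lambda* = (6.7273)


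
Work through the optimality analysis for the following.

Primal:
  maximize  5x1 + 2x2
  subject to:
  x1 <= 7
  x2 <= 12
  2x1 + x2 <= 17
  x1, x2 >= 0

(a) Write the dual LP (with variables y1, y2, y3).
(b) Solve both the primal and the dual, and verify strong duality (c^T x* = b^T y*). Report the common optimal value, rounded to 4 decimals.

The standard primal-dual pair for 'max c^T x s.t. A x <= b, x >= 0' is:
  Dual:  min b^T y  s.t.  A^T y >= c,  y >= 0.

So the dual LP is:
  minimize  7y1 + 12y2 + 17y3
  subject to:
    y1 + 2y3 >= 5
    y2 + y3 >= 2
    y1, y2, y3 >= 0

Solving the primal: x* = (7, 3).
  primal value c^T x* = 41.
Solving the dual: y* = (1, 0, 2).
  dual value b^T y* = 41.
Strong duality: c^T x* = b^T y*. Confirmed.

41


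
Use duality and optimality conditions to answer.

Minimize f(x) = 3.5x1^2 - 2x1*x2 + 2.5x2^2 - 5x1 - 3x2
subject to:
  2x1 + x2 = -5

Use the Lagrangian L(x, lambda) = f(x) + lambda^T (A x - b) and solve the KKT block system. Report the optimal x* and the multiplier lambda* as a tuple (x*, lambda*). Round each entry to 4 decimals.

Form the Lagrangian:
  L(x, lambda) = (1/2) x^T Q x + c^T x + lambda^T (A x - b)
Stationarity (grad_x L = 0): Q x + c + A^T lambda = 0.
Primal feasibility: A x = b.

This gives the KKT block system:
  [ Q   A^T ] [ x     ]   [-c ]
  [ A    0  ] [ lambda ] = [ b ]

Solving the linear system:
  x*      = (-1.7429, -1.5143)
  lambda* = (7.0857)
  f(x*)   = 24.3429

x* = (-1.7429, -1.5143), lambda* = (7.0857)


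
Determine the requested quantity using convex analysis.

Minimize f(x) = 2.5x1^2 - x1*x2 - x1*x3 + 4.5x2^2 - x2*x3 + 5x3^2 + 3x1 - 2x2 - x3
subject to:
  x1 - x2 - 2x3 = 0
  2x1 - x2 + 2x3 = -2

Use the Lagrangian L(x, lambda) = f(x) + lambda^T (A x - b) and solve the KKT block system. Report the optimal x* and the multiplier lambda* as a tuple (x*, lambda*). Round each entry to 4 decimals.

Form the Lagrangian:
  L(x, lambda) = (1/2) x^T Q x + c^T x + lambda^T (A x - b)
Stationarity (grad_x L = 0): Q x + c + A^T lambda = 0.
Primal feasibility: A x = b.

This gives the KKT block system:
  [ Q   A^T ] [ x     ]   [-c ]
  [ A    0  ] [ lambda ] = [ b ]

Solving the linear system:
  x*      = (-0.6425, 0.0363, -0.3394)
  lambda* = (-1.2927, 0.601)
  f(x*)   = -0.2293

x* = (-0.6425, 0.0363, -0.3394), lambda* = (-1.2927, 0.601)


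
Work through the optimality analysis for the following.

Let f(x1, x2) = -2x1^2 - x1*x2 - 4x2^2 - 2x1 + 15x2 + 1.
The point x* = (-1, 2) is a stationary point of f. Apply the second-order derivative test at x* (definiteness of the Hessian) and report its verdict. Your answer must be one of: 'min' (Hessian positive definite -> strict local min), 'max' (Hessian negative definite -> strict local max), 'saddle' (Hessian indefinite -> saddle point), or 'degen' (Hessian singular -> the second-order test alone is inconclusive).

Compute the Hessian H = grad^2 f:
  H = [[-4, -1], [-1, -8]]
Verify stationarity: grad f(x*) = H x* + g = (0, 0).
Eigenvalues of H: -8.2361, -3.7639.
Both eigenvalues < 0, so H is negative definite -> x* is a strict local max.

max


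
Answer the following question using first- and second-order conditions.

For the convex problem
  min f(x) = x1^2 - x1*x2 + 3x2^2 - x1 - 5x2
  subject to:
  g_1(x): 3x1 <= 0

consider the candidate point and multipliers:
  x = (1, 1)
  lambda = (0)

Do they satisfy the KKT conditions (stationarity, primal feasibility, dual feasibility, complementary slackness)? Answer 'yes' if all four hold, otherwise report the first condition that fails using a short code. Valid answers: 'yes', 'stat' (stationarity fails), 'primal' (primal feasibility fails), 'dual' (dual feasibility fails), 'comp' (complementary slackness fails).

Gradient of f: grad f(x) = Q x + c = (0, 0)
Constraint values g_i(x) = a_i^T x - b_i:
  g_1((1, 1)) = 3
Stationarity residual: grad f(x) + sum_i lambda_i a_i = (0, 0)
  -> stationarity OK
Primal feasibility (all g_i <= 0): FAILS
Dual feasibility (all lambda_i >= 0): OK
Complementary slackness (lambda_i * g_i(x) = 0 for all i): OK

Verdict: the first failing condition is primal_feasibility -> primal.

primal


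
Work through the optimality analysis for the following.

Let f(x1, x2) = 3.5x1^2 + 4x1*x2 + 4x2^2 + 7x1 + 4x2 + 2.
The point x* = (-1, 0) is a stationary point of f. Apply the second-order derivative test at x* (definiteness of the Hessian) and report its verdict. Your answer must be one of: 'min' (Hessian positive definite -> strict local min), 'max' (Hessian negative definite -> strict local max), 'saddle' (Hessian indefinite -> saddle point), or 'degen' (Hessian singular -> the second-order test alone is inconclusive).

Compute the Hessian H = grad^2 f:
  H = [[7, 4], [4, 8]]
Verify stationarity: grad f(x*) = H x* + g = (0, 0).
Eigenvalues of H: 3.4689, 11.5311.
Both eigenvalues > 0, so H is positive definite -> x* is a strict local min.

min


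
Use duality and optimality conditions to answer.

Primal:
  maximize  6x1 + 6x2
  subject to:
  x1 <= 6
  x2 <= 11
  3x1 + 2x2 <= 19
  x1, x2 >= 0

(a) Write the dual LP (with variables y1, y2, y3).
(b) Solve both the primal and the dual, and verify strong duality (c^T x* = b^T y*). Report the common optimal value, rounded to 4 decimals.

The standard primal-dual pair for 'max c^T x s.t. A x <= b, x >= 0' is:
  Dual:  min b^T y  s.t.  A^T y >= c,  y >= 0.

So the dual LP is:
  minimize  6y1 + 11y2 + 19y3
  subject to:
    y1 + 3y3 >= 6
    y2 + 2y3 >= 6
    y1, y2, y3 >= 0

Solving the primal: x* = (0, 9.5).
  primal value c^T x* = 57.
Solving the dual: y* = (0, 0, 3).
  dual value b^T y* = 57.
Strong duality: c^T x* = b^T y*. Confirmed.

57


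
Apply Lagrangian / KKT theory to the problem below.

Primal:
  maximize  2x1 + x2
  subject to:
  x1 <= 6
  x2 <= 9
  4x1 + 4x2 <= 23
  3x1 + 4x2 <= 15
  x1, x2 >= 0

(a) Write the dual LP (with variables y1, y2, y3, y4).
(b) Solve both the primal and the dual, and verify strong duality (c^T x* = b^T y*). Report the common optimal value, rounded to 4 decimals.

The standard primal-dual pair for 'max c^T x s.t. A x <= b, x >= 0' is:
  Dual:  min b^T y  s.t.  A^T y >= c,  y >= 0.

So the dual LP is:
  minimize  6y1 + 9y2 + 23y3 + 15y4
  subject to:
    y1 + 4y3 + 3y4 >= 2
    y2 + 4y3 + 4y4 >= 1
    y1, y2, y3, y4 >= 0

Solving the primal: x* = (5, 0).
  primal value c^T x* = 10.
Solving the dual: y* = (0, 0, 0, 0.6667).
  dual value b^T y* = 10.
Strong duality: c^T x* = b^T y*. Confirmed.

10


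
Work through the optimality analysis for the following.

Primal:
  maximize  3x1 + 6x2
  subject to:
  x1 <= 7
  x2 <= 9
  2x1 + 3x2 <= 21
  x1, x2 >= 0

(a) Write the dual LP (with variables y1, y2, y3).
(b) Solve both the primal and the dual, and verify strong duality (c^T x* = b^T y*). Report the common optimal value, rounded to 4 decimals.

The standard primal-dual pair for 'max c^T x s.t. A x <= b, x >= 0' is:
  Dual:  min b^T y  s.t.  A^T y >= c,  y >= 0.

So the dual LP is:
  minimize  7y1 + 9y2 + 21y3
  subject to:
    y1 + 2y3 >= 3
    y2 + 3y3 >= 6
    y1, y2, y3 >= 0

Solving the primal: x* = (0, 7).
  primal value c^T x* = 42.
Solving the dual: y* = (0, 0, 2).
  dual value b^T y* = 42.
Strong duality: c^T x* = b^T y*. Confirmed.

42


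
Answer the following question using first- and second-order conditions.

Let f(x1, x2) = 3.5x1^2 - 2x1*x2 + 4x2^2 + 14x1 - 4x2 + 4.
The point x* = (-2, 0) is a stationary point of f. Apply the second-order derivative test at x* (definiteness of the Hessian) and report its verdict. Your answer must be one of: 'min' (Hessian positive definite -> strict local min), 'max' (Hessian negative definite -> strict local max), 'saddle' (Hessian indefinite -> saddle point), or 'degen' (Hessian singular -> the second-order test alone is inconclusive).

Compute the Hessian H = grad^2 f:
  H = [[7, -2], [-2, 8]]
Verify stationarity: grad f(x*) = H x* + g = (0, 0).
Eigenvalues of H: 5.4384, 9.5616.
Both eigenvalues > 0, so H is positive definite -> x* is a strict local min.

min
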